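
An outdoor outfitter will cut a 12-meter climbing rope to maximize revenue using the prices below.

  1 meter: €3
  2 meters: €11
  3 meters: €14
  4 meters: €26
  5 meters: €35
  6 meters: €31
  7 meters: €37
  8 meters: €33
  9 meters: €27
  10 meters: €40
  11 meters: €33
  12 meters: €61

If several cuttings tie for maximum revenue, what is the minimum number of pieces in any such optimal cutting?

3

Let r[k] be the best obtainable value from length k. For each k, try every first piece i and keep the best of price[i] + r[k−i].
r[1] = 3
r[2] = max(3+3, 11+0) = 11
r[3] = max(3+11, 11+3, 14+0) = 14
r[4] = max(3+14, 11+11, 14+3, 26+0) = 26
r[5] = max(3+26, 11+14, 14+11, 26+3, 35+0) = 35
r[6] = max(3+35, 11+26, 14+14, 26+11, 35+3, 31+0) = 38
r[7] = max(3+38, 11+35, 14+26, …, 31+3, 37+0) = 46
r[8] = max(3+46, 11+38, 14+35, …, 37+3, 33+0) = 52
r[9] = max(3+52, 11+46, 14+38, …, 33+3, 27+0) = 61
r[10] = max(3+61, 11+52, 14+46, …, 27+3, 40+0) = 70
r[11] = max(3+70, 11+61, 14+52, …, 40+3, 33+0) = 73
r[12] = max(3+73, 11+70, 14+61, …, 33+3, 61+0) = 81
Maximum revenue is €81.
Now minimize piece count subject to staying optimal: for each k, pieces[k] = 1 + min over i with p[i]+r[k−i]=r[k] of pieces[k−i].
pieces[9] = 2
pieces[10] = 2
pieces[11] = 3
pieces[12] = 3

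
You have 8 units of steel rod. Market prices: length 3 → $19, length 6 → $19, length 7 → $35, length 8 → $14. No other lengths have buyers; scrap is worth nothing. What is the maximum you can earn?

Consider every possible first cut. r[k] is the best of p[i]+r[k−i] over all sellable i≤k.
r[1] = 0
r[2] = 0
r[3] = 19
r[4] = 19
r[5] = 19
r[6] = 38  (first piece 3, then r[3]=19)
r[7] = 38
r[8] = 38
One optimal cutting: pieces 3 + 3 with 2 units of scrap → $38.

38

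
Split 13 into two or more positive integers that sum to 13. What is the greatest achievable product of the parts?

108

Let prod[k] be the best product for length k (with at least one cut). For each first piece i, the rest contributes max(k−i, prod[k−i]).
prod[2] = 1×max(1,0) = 1×1 = 1
prod[3] = 1×max(2,1) = 1×2 = 2
prod[4] = 2×max(2,1) = 2×2 = 4
prod[5] = 2×max(3,2) = 2×3 = 6
prod[6] = 3×max(3,2) = 3×3 = 9
prod[7] = 2×max(5,6) = 2×6 = 12
prod[8] = 2×max(6,9) = 2×9 = 18
prod[9] = 3×max(6,9) = 3×9 = 27
prod[10] = 2×max(8,18) = 2×18 = 36
prod[11] = 2×max(9,27) = 2×27 = 54
prod[12] = 3×max(9,27) = 3×27 = 81
prod[13] = 2×max(11,54) = 2×54 = 108
One optimal split: 3 + 3 + 3 + 2 + 2; product 3×3×3×2×2 = 108.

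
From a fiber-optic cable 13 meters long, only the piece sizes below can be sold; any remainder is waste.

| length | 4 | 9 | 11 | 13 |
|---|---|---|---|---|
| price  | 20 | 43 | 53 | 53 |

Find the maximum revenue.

Consider every possible first cut. best[k] is the best of p[i]+best[k−i] over all sellable i≤k.
best[1] = 0
best[2] = 0
best[3] = 0
best[4] = 20
best[5] = 20
best[6] = 20
best[7] = 20
best[8] = 40  (first piece 4, then best[4]=20)
best[9] = max(20+20, 43+0) = 43
best[10] = max(20+20, 43+0) = 43
best[11] = max(20+20, 43+0, 53+0) = 53
best[12] = max(20+40, 43+0, 53+0) = 60
best[13] = max(20+43, 43+20, 53+0, 53+0) = 63
One optimal cutting: 9 + 4 → $63.

63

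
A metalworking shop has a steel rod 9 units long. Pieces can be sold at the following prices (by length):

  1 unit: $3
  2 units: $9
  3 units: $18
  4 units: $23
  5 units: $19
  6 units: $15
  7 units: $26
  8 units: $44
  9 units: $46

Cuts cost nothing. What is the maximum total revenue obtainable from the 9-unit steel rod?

54

Let best[k] be the best obtainable value from length k. For each k, try every first piece i and keep the best of price[i] + best[k−i].
best[1] = 3
best[2] = max(3+3, 9+0) = 9
best[3] = max(3+9, 9+3, 18+0) = 18
best[4] = max(3+18, 9+9, 18+3, 23+0) = 23
best[5] = max(3+23, 9+18, 18+9, 23+3, 19+0) = 27
best[6] = max(3+27, 9+23, 18+18, 23+9, 19+3, 15+0) = 36
best[7] = max(3+36, 9+27, 18+23, …, 15+3, 26+0) = 41
best[8] = max(3+41, 9+36, 18+27, …, 26+3, 44+0) = 46
best[9] = max(3+46, 9+41, 18+36, …, 44+3, 46+0) = 54
One optimal cutting: 3 + 3 + 3 → $18 + $18 + $18 = $54.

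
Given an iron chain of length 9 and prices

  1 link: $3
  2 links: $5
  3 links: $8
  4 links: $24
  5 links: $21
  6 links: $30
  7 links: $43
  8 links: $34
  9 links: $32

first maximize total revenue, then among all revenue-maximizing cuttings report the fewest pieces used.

3

Build r[k] bottom-up: r[k] = max over allowed piece i of (p[i] + r[k−i]).
r[1] = 3
r[2] = 6  (first piece 1, then r[1]=3)
r[3] = 9  (first piece 1, then r[2]=6)
r[4] = 24
r[5] = 27  (first piece 1, then r[4]=24)
r[6] = 30  (first piece 1, then r[5]=27)
r[7] = 43
r[8] = 48  (first piece 4, then r[4]=24)
r[9] = 51  (first piece 1, then r[8]=48)
Maximum revenue is $51.
Now minimize piece count subject to staying optimal: for each k, pieces[k] = 1 + min over i with p[i]+r[k−i]=r[k] of pieces[k−i].
pieces[6] = 1
pieces[7] = 1
pieces[8] = 2
pieces[9] = 3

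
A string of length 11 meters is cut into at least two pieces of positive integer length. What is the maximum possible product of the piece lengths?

Fill g[k] for k=2..11: at each k try every first piece i and multiply by the better of (k−i) uncut or g[k−i].
Small cases: g[2]=1, g[3]=2.
g[4] = 2·max(2,1) = 2·2 = 4
g[5] = 2·max(3,2) = 2·3 = 6
g[6] = 3·max(3,2) = 3·3 = 9
g[7] = 2·max(5,6) = 2·6 = 12
g[8] = 2·max(6,9) = 2·9 = 18
g[9] = 3·max(6,9) = 3·9 = 27
g[10] = 2·max(8,18) = 2·18 = 36
g[11] = 2·max(9,27) = 2·27 = 54
One optimal split: 3 + 3 + 3 + 2; product 3·3·3·2 = 54.

54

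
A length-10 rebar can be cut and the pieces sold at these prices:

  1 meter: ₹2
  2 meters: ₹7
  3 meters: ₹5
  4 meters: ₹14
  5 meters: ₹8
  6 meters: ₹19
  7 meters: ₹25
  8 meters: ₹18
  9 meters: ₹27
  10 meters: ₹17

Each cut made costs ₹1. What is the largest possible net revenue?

Let net[k] be the best obtainable value from length k. For each k, try every first piece i and keep the best of price[i] + net[k−i] minus the 1 cut fee when i<k.
net[1] = 2
net[2] = max(2+2-1, 7+0) = 7
net[3] = max(2+7-1, 7+2-1, 5+0) = 8
net[4] = max(2+8-1, 7+7-1, 5+2-1, 14+0) = 14
net[5] = max(2+14-1, 7+8-1, 5+7-1, 14+2-1, 8+0) = 15
net[6] = max(2+15-1, 7+14-1, 5+8-1, 14+7-1, 8+2-1, 19+0) = 20
net[7] = max(2+20-1, 7+15-1, 5+14-1, …, 19+2-1, 25+0) = 25
net[8] = max(2+25-1, 7+20-1, 5+15-1, …, 25+2-1, 18+0) = 27
net[9] = max(2+27-1, 7+25-1, 5+20-1, …, 18+2-1, 27+0) = 31
net[10] = max(2+31-1, 7+27-1, 5+25-1, …, 27+2-1, 17+0) = 33
One optimal plan: pieces 4 + 4 + 2 (2 cuts) → ₹35 − ₹2 = ₹33.

33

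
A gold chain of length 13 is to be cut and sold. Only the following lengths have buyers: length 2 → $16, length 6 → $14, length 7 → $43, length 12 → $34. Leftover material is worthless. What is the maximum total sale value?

Build r[k] bottom-up: r[k] = max over allowed piece i of (p[i] + r[k−i]).
r[1] = 0
r[2] = 16
r[3] = 16
r[4] = 32  (first piece 2, then r[2]=16)
r[5] = 32
r[6] = 48  (first piece 2, then r[4]=32)
r[7] = 48
r[8] = 64  (first piece 2, then r[6]=48)
r[9] = 64
r[10] = 80  (first piece 2, then r[8]=64)
r[11] = 80
r[12] = 96  (first piece 2, then r[10]=80)
r[13] = 96
One optimal cutting: pieces 2 + 2 + 2 + 2 + 2 + 2 with 1 inch of scrap → $96.

96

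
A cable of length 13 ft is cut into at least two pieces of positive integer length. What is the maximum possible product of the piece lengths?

Let prod[k] be the best product for length k (with at least one cut). For each first piece i, the rest contributes max(k−i, prod[k−i]).
prod[2] = 1·max(1,0) = 1·1 = 1
prod[3] = 1·max(2,1) = 1·2 = 2
prod[4] = 2·max(2,1) = 2·2 = 4
prod[5] = 2·max(3,2) = 2·3 = 6
prod[6] = 3·max(3,2) = 3·3 = 9
prod[7] = 2·max(5,6) = 2·6 = 12
prod[8] = 2·max(6,9) = 2·9 = 18
prod[9] = 3·max(6,9) = 3·9 = 27
prod[10] = 2·max(8,18) = 2·18 = 36
prod[11] = 2·max(9,27) = 2·27 = 54
prod[12] = 3·max(9,27) = 3·27 = 81
prod[13] = 2·max(11,54) = 2·54 = 108
One optimal split: 3 + 3 + 3 + 2 + 2; product 3·3·3·2·2 = 108.

108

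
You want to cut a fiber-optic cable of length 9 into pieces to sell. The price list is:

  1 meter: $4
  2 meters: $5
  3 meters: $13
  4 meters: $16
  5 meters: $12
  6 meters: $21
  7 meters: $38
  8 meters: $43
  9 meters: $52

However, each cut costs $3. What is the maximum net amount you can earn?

Build r[k] bottom-up: r[k] = max over allowed piece i of (p[i] + r[k−i]) − 3 per cut.
r[1] = 4
r[2] = 5  (first piece 1, then r[1]=4)
r[3] = 13
r[4] = 16
r[5] = 17  (first piece 1, then r[4]=16)
r[6] = 23  (first piece 3, then r[3]=13)
r[7] = 38
r[8] = 43
r[9] = 52
Best is to make no cuts and sell whole for $52.

52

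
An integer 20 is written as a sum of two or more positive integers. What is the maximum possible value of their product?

1458

Let g[k] be the best product for length k (with at least one cut). For each first piece i, the rest contributes max(k−i, g[k−i]).
g[2] = 1*max(1,0) = 1*1 = 1
g[3] = 1*max(2,1) = 1*2 = 2
g[4] = 2*max(2,1) = 2*2 = 4
g[5] = 2*max(3,2) = 2*3 = 6
g[6] = 3*max(3,2) = 3*3 = 9
g[7] = 2*max(5,6) = 2*6 = 12
g[8] = 2*max(6,9) = 2*9 = 18
g[9] = 3*max(6,9) = 3*9 = 27
g[10] = 2*max(8,18) = 2*18 = 36
g[11] = 2*max(9,27) = 2*27 = 54
g[12] = 3*max(9,27) = 3*27 = 81
g[13] = 2*max(11,54) = 2*54 = 108
g[14] = 2*max(12,81) = 2*81 = 162
g[15] = 3*max(12,81) = 3*81 = 243
g[16] = 2*max(14,162) = 2*162 = 324
g[17] = 2*max(15,243) = 2*243 = 486
g[18] = 3*max(15,243) = 3*243 = 729
g[19] = 2*max(17,486) = 2*486 = 972
g[20] = 2*max(18,729) = 2*729 = 1458
One optimal split: 3 + 3 + 3 + 3 + 3 + 3 + 2; product 3*3*3*3*3*3*2 = 1458.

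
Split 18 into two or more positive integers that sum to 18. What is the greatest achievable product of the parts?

729

Fill f[k] for k=2..18: at each k try every first piece i and multiply by the better of (k−i) uncut or f[k−i].
f[2] = 1·max(1,0) = 1·1 = 1
f[3] = 1·max(2,1) = 1·2 = 2
f[4] = 2·max(2,1) = 2·2 = 4
f[5] = 2·max(3,2) = 2·3 = 6
f[6] = 3·max(3,2) = 3·3 = 9
f[7] = 2·max(5,6) = 2·6 = 12
f[8] = 2·max(6,9) = 2·9 = 18
f[9] = 3·max(6,9) = 3·9 = 27
f[10] = 2·max(8,18) = 2·18 = 36
f[11] = 2·max(9,27) = 2·27 = 54
f[12] = 3·max(9,27) = 3·27 = 81
f[13] = 2·max(11,54) = 2·54 = 108
f[14] = 2·max(12,81) = 2·81 = 162
f[15] = 3·max(12,81) = 3·81 = 243
f[16] = 2·max(14,162) = 2·162 = 324
f[17] = 2·max(15,243) = 2·243 = 486
f[18] = 3·max(15,243) = 3·243 = 729
One optimal split: 3 + 3 + 3 + 3 + 3 + 3; product 3·3·3·3·3·3 = 729.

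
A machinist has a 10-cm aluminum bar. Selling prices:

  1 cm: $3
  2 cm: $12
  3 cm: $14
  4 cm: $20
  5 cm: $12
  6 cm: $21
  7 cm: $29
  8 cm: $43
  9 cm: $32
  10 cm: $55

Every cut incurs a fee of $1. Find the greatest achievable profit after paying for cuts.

56

Let net[k] be the best obtainable value from length k. For each k, try every first piece i and keep the best of price[i] + net[k−i] minus the 1 cut fee when i<k.
net[1] = 3
net[2] = max(3+3-1, 12+0) = 12
net[3] = max(3+12-1, 12+3-1, 14+0) = 14
net[4] = max(3+14-1, 12+12-1, 14+3-1, 20+0) = 23
net[5] = max(3+23-1, 12+14-1, 14+12-1, 20+3-1, 12+0) = 25
net[6] = max(3+25-1, 12+23-1, 14+14-1, 20+12-1, 12+3-1, 21+0) = 34
net[7] = max(3+34-1, 12+25-1, 14+23-1, …, 21+3-1, 29+0) = 36
net[8] = max(3+36-1, 12+34-1, 14+25-1, …, 29+3-1, 43+0) = 45
net[9] = max(3+45-1, 12+36-1, 14+34-1, …, 43+3-1, 32+0) = 47
net[10] = max(3+47-1, 12+45-1, 14+36-1, …, 32+3-1, 55+0) = 56
One optimal plan: pieces 2 + 2 + 2 + 2 + 2 (4 cuts) → $60 − $4 = $56.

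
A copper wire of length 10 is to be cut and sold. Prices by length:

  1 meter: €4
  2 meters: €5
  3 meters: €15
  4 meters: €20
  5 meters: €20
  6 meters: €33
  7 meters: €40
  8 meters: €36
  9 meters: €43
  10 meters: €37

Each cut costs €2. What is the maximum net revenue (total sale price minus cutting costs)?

53

Build v[k] bottom-up: v[k] = max over allowed piece i of (p[i] + v[k−i]) − 2 per cut.
v[1] = 4
v[2] = 6  (first piece 1, then v[1]=4)
v[3] = 15
v[4] = 20
v[5] = 22  (first piece 1, then v[4]=20)
v[6] = 33
v[7] = 40
v[8] = 42  (first piece 1, then v[7]=40)
v[9] = 46  (first piece 3, then v[6]=33)
v[10] = 53  (first piece 3, then v[7]=40)
One optimal plan: pieces 7 + 3 (1 cut) → €55 − €2 = €53.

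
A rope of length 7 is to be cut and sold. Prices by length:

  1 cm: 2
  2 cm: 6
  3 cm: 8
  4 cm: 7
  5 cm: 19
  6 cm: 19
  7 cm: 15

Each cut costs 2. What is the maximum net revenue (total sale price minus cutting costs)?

23

Consider every possible first cut. v[k] is the best of p[i]+v[k−i] over all sellable i≤k, charging 2 whenever i<k.
v[1] = 2
v[2] = max(2+2-2, 6+0) = 6
v[3] = max(2+6-2, 6+2-2, 8+0) = 8
v[4] = max(2+8-2, 6+6-2, 8+2-2, 7+0) = 10
v[5] = max(2+10-2, 6+8-2, 8+6-2, 7+2-2, 19+0) = 19
v[6] = max(2+19-2, 6+10-2, 8+8-2, 7+6-2, 19+2-2, 19+0) = 19
v[7] = max(2+19-2, 6+19-2, 8+10-2, …, 19+2-2, 15+0) = 23
One optimal plan: pieces 5 + 2 (1 cut) → 25 − 2 = 23.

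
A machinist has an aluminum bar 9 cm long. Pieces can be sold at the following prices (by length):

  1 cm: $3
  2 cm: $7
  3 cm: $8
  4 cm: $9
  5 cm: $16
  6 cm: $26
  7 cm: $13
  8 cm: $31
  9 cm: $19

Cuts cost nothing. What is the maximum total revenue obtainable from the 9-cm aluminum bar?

Let best[k] be the best obtainable value from length k. For each k, try every first piece i and keep the best of price[i] + best[k−i].
best[1] = 3
best[2] = max(3+3, 7+0) = 7
best[3] = max(3+7, 7+3, 8+0) = 10
best[4] = max(3+10, 7+7, 8+3, 9+0) = 14
best[5] = max(3+14, 7+10, 8+7, 9+3, 16+0) = 17
best[6] = max(3+17, 7+14, 8+10, 9+7, 16+3, 26+0) = 26
best[7] = max(3+26, 7+17, 8+14, …, 26+3, 13+0) = 29
best[8] = max(3+29, 7+26, 8+17, …, 13+3, 31+0) = 33
best[9] = max(3+33, 7+29, 8+26, …, 31+3, 19+0) = 36
One optimal cutting: 6 + 2 + 1 → $26 + $7 + $3 = $36.

36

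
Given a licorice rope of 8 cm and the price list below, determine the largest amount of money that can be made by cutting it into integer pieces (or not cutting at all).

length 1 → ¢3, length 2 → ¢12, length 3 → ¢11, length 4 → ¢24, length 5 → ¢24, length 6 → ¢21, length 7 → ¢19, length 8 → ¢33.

48

Let r[k] be the best obtainable value from length k. For each k, try every first piece i and keep the best of price[i] + r[k−i].
r[1] = 3
r[2] = max(3+3, 12+0) = 12
r[3] = max(3+12, 12+3, 11+0) = 15
r[4] = max(3+15, 12+12, 11+3, 24+0) = 24
r[5] = max(3+24, 12+15, 11+12, 24+3, 24+0) = 27
r[6] = max(3+27, 12+24, 11+15, 24+12, 24+3, 21+0) = 36
r[7] = max(3+36, 12+27, 11+24, …, 21+3, 19+0) = 39
r[8] = max(3+39, 12+36, 11+27, …, 19+3, 33+0) = 48
One optimal cutting: 2 + 2 + 2 + 2 → ¢12 + ¢12 + ¢12 + ¢12 = ¢48.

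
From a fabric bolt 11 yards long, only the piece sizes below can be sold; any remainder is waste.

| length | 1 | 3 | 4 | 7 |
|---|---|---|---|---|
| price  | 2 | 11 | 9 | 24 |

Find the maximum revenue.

Consider every possible first cut. f[k] is the best of p[i]+f[k−i] over all sellable i≤k.
f[1] = 2
f[2] = 4  (first piece 1, then f[1]=2)
f[3] = max(2+4, 11+0) = 11
f[4] = max(2+11, 11+2, 9+0) = 13
f[5] = max(2+13, 11+4, 9+2) = 15
f[6] = max(2+15, 11+11, 9+4) = 22
f[7] = max(2+22, 11+13, 9+11, 24+0) = 24
f[8] = max(2+24, 11+15, 9+13, 24+2) = 26
f[9] = max(2+26, 11+22, 9+15, 24+4) = 33
f[10] = max(2+33, 11+24, 9+22, 24+11) = 35
f[11] = max(2+35, 11+26, 9+24, 24+13) = 37
One optimal cutting: 3 + 3 + 3 + 1 + 1 → $37.

37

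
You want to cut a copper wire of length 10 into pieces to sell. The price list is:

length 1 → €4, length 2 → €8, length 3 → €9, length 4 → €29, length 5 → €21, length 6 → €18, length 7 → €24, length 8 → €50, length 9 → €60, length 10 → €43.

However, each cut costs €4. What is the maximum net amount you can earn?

60

Build v[k] bottom-up: v[k] = max over allowed piece i of (p[i] + v[k−i]) − 4 per cut.
v[1] = 4
v[2] = 8
v[3] = 9
v[4] = 29
v[5] = 29  (first piece 1, then v[4]=29)
v[6] = 33  (first piece 2, then v[4]=29)
v[7] = 34  (first piece 3, then v[4]=29)
v[8] = 54  (first piece 4, then v[4]=29)
v[9] = 60
v[10] = 60  (first piece 1, then v[9]=60)
One optimal plan: pieces 9 + 1 (1 cut) → €64 − €4 = €60.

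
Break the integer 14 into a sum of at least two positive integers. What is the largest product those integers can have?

Fill f[k] for k=2..14: at each k try every first piece i and multiply by the better of (k−i) uncut or f[k−i].
f[2] = 1×max(1,0) = 1×1 = 1
f[3] = 1×max(2,1) = 1×2 = 2
f[4] = 2×max(2,1) = 2×2 = 4
f[5] = 2×max(3,2) = 2×3 = 6
f[6] = 3×max(3,2) = 3×3 = 9
f[7] = 2×max(5,6) = 2×6 = 12
f[8] = 2×max(6,9) = 2×9 = 18
f[9] = 3×max(6,9) = 3×9 = 27
f[10] = 2×max(8,18) = 2×18 = 36
f[11] = 2×max(9,27) = 2×27 = 54
f[12] = 3×max(9,27) = 3×27 = 81
f[13] = 2×max(11,54) = 2×54 = 108
f[14] = 2×max(12,81) = 2×81 = 162
One optimal split: 3 + 3 + 3 + 3 + 2; product 3×3×3×3×2 = 162.

162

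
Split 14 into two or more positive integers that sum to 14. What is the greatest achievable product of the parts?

Let prod[k] be the best product for length k (with at least one cut). For each first piece i, the rest contributes max(k−i, prod[k−i]).
Small cases: prod[2]=1, prod[3]=2, prod[4]=4, prod[5]=6, prod[6]=9, prod[7]=12, prod[8]=18, prod[9]=27.
prod[10] = max(1×27, 2×18, 3×12, …, 8×2, 9×1) = 36
prod[11] = max(1×36, 2×27, 3×18, …, 9×2, 10×1) = 54
prod[12] = max(1×54, 2×36, 3×27, …, 10×2, 11×1) = 81
prod[13] = max(1×81, 2×54, 3×36, …, 11×2, 12×1) = 108
prod[14] = max(1×108, 2×81, 3×54, …, 12×2, 13×1) = 162
One optimal split: 3 + 3 + 3 + 3 + 2; product 3×3×3×3×2 = 162.

162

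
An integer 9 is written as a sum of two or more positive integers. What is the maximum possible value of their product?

27

Define f[k] = max over 1≤i<k of i · max(k−i, f[k−i]); the inner max lets the remainder stay uncut if that's better.
Small cases: f[2]=1.
f[3] = 1*max(2,1) = 1*2 = 2
f[4] = 2*max(2,1) = 2*2 = 4
f[5] = 2*max(3,2) = 2*3 = 6
f[6] = 3*max(3,2) = 3*3 = 9
f[7] = 2*max(5,6) = 2*6 = 12
f[8] = 2*max(6,9) = 2*9 = 18
f[9] = 3*max(6,9) = 3*9 = 27
One optimal split: 3 + 3 + 3; product 3*3*3 = 27.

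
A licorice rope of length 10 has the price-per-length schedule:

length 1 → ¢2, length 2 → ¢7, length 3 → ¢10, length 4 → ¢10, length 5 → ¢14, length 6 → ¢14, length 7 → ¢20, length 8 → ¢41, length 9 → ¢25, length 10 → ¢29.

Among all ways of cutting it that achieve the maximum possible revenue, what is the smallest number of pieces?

Build r[k] bottom-up: r[k] = max over allowed piece i of (p[i] + r[k−i]).
r[1] = 2
r[2] = 7
r[3] = 10
r[4] = 14  (first piece 2, then r[2]=7)
r[5] = 17  (first piece 2, then r[3]=10)
r[6] = 21  (first piece 2, then r[4]=14)
r[7] = 24  (first piece 2, then r[5]=17)
r[8] = 41
r[9] = 43  (first piece 1, then r[8]=41)
r[10] = 48  (first piece 2, then r[8]=41)
Maximum revenue is ¢48.
Now minimize piece count subject to staying optimal: for each k, pieces[k] = 1 + min over i with p[i]+r[k−i]=r[k] of pieces[k−i].
pieces[7] = 3
pieces[8] = 1
pieces[9] = 2
pieces[10] = 2

2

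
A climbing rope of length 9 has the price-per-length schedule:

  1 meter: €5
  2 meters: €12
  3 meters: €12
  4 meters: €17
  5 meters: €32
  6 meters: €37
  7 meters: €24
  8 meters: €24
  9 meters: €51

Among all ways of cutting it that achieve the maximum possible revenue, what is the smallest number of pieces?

Consider every possible first cut. r[k] is the best of p[i]+r[k−i] over all sellable i≤k.
r[1] = 5
r[2] = max(5+5, 12+0) = 12
r[3] = max(5+12, 12+5, 12+0) = 17
r[4] = max(5+17, 12+12, 12+5, 17+0) = 24
r[5] = max(5+24, 12+17, 12+12, 17+5, 32+0) = 32
r[6] = max(5+32, 12+24, 12+17, 17+12, 32+5, 37+0) = 37
r[7] = max(5+37, 12+32, 12+24, …, 37+5, 24+0) = 44
r[8] = max(5+44, 12+37, 12+32, …, 24+5, 24+0) = 49
r[9] = max(5+49, 12+44, 12+37, …, 24+5, 51+0) = 56
Maximum revenue is €56.
Now minimize piece count subject to staying optimal: for each k, pieces[k] = 1 + min over i with p[i]+r[k−i]=r[k] of pieces[k−i].
pieces[6] = 1
pieces[7] = 2
pieces[8] = 2
pieces[9] = 3

3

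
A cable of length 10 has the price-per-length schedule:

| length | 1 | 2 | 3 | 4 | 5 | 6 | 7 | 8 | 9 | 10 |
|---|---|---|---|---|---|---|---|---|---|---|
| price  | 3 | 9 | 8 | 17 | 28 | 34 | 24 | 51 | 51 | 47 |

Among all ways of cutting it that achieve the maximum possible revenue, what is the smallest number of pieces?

Consider every possible first cut. r[k] is the best of p[i]+r[k−i] over all sellable i≤k.
r[1] = 3
r[2] = max(3+3, 9+0) = 9
r[3] = max(3+9, 9+3, 8+0) = 12
r[4] = max(3+12, 9+9, 8+3, 17+0) = 18
r[5] = max(3+18, 9+12, 8+9, 17+3, 28+0) = 28
r[6] = max(3+28, 9+18, 8+12, 17+9, 28+3, 34+0) = 34
r[7] = max(3+34, 9+28, 8+18, …, 34+3, 24+0) = 37
r[8] = max(3+37, 9+34, 8+28, …, 24+3, 51+0) = 51
r[9] = max(3+51, 9+37, 8+34, …, 51+3, 51+0) = 54
r[10] = max(3+54, 9+51, 8+37, …, 51+3, 47+0) = 60
Maximum revenue is $60.
Now minimize piece count subject to staying optimal: for each k, pieces[k] = 1 + min over i with p[i]+r[k−i]=r[k] of pieces[k−i].
pieces[7] = 2
pieces[8] = 1
pieces[9] = 2
pieces[10] = 2

2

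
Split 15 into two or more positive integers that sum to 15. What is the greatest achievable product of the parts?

243

Fill P[k] for k=2..15: at each k try every first piece i and multiply by the better of (k−i) uncut or P[k−i].
P[2] = 1×max(1,0) = 1×1 = 1
P[3] = max(1×2, 2×1) = 2
P[4] = max(1×3, 2×2, 3×1) = 4
P[5] = max(1×4, 2×3, 3×2, 4×1) = 6
P[6] = max(1×6, 2×4, 3×3, 4×2, 5×1) = 9
P[7] = max(1×9, 2×6, 3×4, 4×3, 5×2, 6×1) = 12
P[8] = max(1×12, 2×9, 3×6, …, 6×2, 7×1) = 18
P[9] = max(1×18, 2×12, 3×9, …, 7×2, 8×1) = 27
P[10] = max(1×27, 2×18, 3×12, …, 8×2, 9×1) = 36
P[11] = max(1×36, 2×27, 3×18, …, 9×2, 10×1) = 54
P[12] = max(1×54, 2×36, 3×27, …, 10×2, 11×1) = 81
P[13] = max(1×81, 2×54, 3×36, …, 11×2, 12×1) = 108
P[14] = max(1×108, 2×81, 3×54, …, 12×2, 13×1) = 162
P[15] = max(1×162, 2×108, 3×81, …, 13×2, 14×1) = 243
One optimal split: 3 + 3 + 3 + 3 + 3; product 3×3×3×3×3 = 243.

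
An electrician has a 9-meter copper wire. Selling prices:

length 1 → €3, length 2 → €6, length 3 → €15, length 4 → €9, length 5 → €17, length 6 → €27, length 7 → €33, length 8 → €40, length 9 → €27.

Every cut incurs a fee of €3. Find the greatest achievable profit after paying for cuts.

Let net[k] be the best obtainable value from length k. For each k, try every first piece i and keep the best of price[i] + net[k−i] minus the 3 cut fee when i<k.
net[1] = 3
net[2] = 6
net[3] = 15
net[4] = 15  (first piece 1, then net[3]=15)
net[5] = 18  (first piece 2, then net[3]=15)
net[6] = 27  (first piece 3, then net[3]=15)
net[7] = 33
net[8] = 40
net[9] = 40  (first piece 1, then net[8]=40)
One optimal plan: pieces 8 + 1 (1 cut) → €43 − €3 = €40.

40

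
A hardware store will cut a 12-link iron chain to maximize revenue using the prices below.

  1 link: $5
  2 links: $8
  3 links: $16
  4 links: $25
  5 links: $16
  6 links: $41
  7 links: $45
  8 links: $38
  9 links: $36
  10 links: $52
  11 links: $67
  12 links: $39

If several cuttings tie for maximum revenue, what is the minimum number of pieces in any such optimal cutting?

2

Let r[k] be the best obtainable value from length k. For each k, try every first piece i and keep the best of price[i] + r[k−i].
r[1] = 5
r[2] = 10  (first piece 1, then r[1]=5)
r[3] = 16
r[4] = 25
r[5] = 30  (first piece 1, then r[4]=25)
r[6] = 41
r[7] = 46  (first piece 1, then r[6]=41)
r[8] = 51  (first piece 1, then r[7]=46)
r[9] = 57  (first piece 3, then r[6]=41)
r[10] = 66  (first piece 4, then r[6]=41)
r[11] = 71  (first piece 1, then r[10]=66)
r[12] = 82  (first piece 6, then r[6]=41)
Maximum revenue is $82.
Now minimize piece count subject to staying optimal: for each k, pieces[k] = 1 + min over i with p[i]+r[k−i]=r[k] of pieces[k−i].
pieces[9] = 2
pieces[10] = 2
pieces[11] = 3
pieces[12] = 2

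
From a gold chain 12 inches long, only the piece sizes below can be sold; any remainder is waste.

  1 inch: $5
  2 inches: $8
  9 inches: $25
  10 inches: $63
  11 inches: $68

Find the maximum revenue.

73

Let f[k] be the best obtainable value from length k. For each k, try every first piece i and keep the best of price[i] + f[k−i].
f[1] = 5
f[2] = max(5+5, 8+0) = 10
f[3] = max(5+10, 8+5) = 15
f[4] = max(5+15, 8+10) = 20
f[5] = max(5+20, 8+15) = 25
f[6] = max(5+25, 8+20) = 30
f[7] = max(5+30, 8+25) = 35
f[8] = max(5+35, 8+30) = 40
f[9] = max(5+40, 8+35, 25+0) = 45
f[10] = max(5+45, 8+40, 25+5, 63+0) = 63
f[11] = max(5+63, 8+45, 25+10, 63+5, 68+0) = 68
f[12] = max(5+68, 8+63, 25+15, 63+10, 68+5) = 73
One optimal cutting: 10 + 1 + 1 → $73.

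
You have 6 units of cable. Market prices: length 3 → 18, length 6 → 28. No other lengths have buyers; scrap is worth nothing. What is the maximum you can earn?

Build r[k] bottom-up: r[k] = max over allowed piece i of (p[i] + r[k−i]).
r[1] = 0
r[2] = 0
r[3] = 18
r[4] = 18
r[5] = 18
r[6] = 36  (first piece 3, then r[3]=18)
One optimal cutting: 3 + 3 → 36.

36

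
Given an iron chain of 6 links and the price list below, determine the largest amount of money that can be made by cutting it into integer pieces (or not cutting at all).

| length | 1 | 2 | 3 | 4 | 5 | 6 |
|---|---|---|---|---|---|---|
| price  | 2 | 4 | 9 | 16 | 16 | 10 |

20

Build r[k] bottom-up: r[k] = max over allowed piece i of (p[i] + r[k−i]).
r[1] = 2
r[2] = max(2+2, 4+0) = 4
r[3] = max(2+4, 4+2, 9+0) = 9
r[4] = max(2+9, 4+4, 9+2, 16+0) = 16
r[5] = max(2+16, 4+9, 9+4, 16+2, 16+0) = 18
r[6] = max(2+18, 4+16, 9+9, 16+4, 16+2, 10+0) = 20
One optimal cutting: 4 + 1 + 1 → $16 + $2 + $2 = $20.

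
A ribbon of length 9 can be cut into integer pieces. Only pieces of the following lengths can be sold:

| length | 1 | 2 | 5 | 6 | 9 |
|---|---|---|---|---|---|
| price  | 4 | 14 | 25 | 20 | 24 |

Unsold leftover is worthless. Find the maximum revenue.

Consider every possible first cut. r[k] is the best of p[i]+r[k−i] over all sellable i≤k.
r[1] = 4
r[2] = max(4+4, 14+0) = 14
r[3] = max(4+14, 14+4) = 18
r[4] = max(4+18, 14+14) = 28
r[5] = max(4+28, 14+18, 25+0) = 32
r[6] = max(4+32, 14+28, 25+4, 20+0) = 42
r[7] = max(4+42, 14+32, 25+14, 20+4) = 46
r[8] = max(4+46, 14+42, 25+18, 20+14) = 56
r[9] = max(4+56, 14+46, 25+28, 20+18, 24+0) = 60
One optimal cutting: 2 + 2 + 2 + 2 + 1 → ¢60.

60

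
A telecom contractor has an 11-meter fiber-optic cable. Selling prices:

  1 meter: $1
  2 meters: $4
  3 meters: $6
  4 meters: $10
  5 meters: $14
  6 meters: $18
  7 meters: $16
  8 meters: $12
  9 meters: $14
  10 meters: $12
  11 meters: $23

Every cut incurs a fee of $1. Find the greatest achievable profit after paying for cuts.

31

Let v[k] be the best obtainable value from length k. For each k, try every first piece i and keep the best of price[i] + v[k−i] minus the 1 cut fee when i<k.
v[1] = 1
v[2] = max(1+1-1, 4+0) = 4
v[3] = max(1+4-1, 4+1-1, 6+0) = 6
v[4] = max(1+6-1, 4+4-1, 6+1-1, 10+0) = 10
v[5] = max(1+10-1, 4+6-1, 6+4-1, 10+1-1, 14+0) = 14
v[6] = max(1+14-1, 4+10-1, 6+6-1, 10+4-1, 14+1-1, 18+0) = 18
v[7] = max(1+18-1, 4+14-1, 6+10-1, …, 18+1-1, 16+0) = 18
v[8] = max(1+18-1, 4+18-1, 6+14-1, …, 16+1-1, 12+0) = 21
v[9] = max(1+21-1, 4+18-1, 6+18-1, …, 12+1-1, 14+0) = 23
v[10] = max(1+23-1, 4+21-1, 6+18-1, …, 14+1-1, 12+0) = 27
v[11] = max(1+27-1, 4+23-1, 6+21-1, …, 12+1-1, 23+0) = 31
One optimal plan: pieces 6 + 5 (1 cut) → $32 − $1 = $31.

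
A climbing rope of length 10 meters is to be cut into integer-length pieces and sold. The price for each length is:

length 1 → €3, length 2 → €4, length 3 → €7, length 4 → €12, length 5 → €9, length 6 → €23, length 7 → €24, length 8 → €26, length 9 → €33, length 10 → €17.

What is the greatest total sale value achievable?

36

Build R[k] bottom-up: R[k] = max over allowed piece i of (p[i] + R[k−i]).
R[1] = 3
R[2] = 6  (first piece 1, then R[1]=3)
R[3] = 9  (first piece 1, then R[2]=6)
R[4] = 12  (first piece 1, then R[3]=9)
R[5] = 15  (first piece 1, then R[4]=12)
R[6] = 23
R[7] = 26  (first piece 1, then R[6]=23)
R[8] = 29  (first piece 1, then R[7]=26)
R[9] = 33
R[10] = 36  (first piece 1, then R[9]=33)
One optimal cutting: 9 + 1 → €33 + €3 = €36.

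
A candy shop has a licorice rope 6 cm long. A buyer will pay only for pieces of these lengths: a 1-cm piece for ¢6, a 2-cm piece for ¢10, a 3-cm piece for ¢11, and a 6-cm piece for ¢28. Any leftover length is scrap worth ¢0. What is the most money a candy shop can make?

36

Let r[k] be the best obtainable value from length k. For each k, try every first piece i and keep the best of price[i] + r[k−i].
r[1] = 6
r[2] = 12  (first piece 1, then r[1]=6)
r[3] = 18  (first piece 1, then r[2]=12)
r[4] = 24  (first piece 1, then r[3]=18)
r[5] = 30  (first piece 1, then r[4]=24)
r[6] = 36  (first piece 1, then r[5]=30)
One optimal cutting: 1 + 1 + 1 + 1 + 1 + 1 → ¢36.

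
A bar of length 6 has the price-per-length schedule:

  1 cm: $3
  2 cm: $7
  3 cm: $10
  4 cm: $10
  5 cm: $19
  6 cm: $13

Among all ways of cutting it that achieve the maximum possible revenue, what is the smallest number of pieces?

2

Let r[k] be the best obtainable value from length k. For each k, try every first piece i and keep the best of price[i] + r[k−i].
r[1] = 3
r[2] = 7
r[3] = 10  (first piece 1, then r[2]=7)
r[4] = 14  (first piece 2, then r[2]=7)
r[5] = 19
r[6] = 22  (first piece 1, then r[5]=19)
Maximum revenue is $22.
Now minimize piece count subject to staying optimal: for each k, pieces[k] = 1 + min over i with p[i]+r[k−i]=r[k] of pieces[k−i].
pieces[3] = 1
pieces[4] = 2
pieces[5] = 1
pieces[6] = 2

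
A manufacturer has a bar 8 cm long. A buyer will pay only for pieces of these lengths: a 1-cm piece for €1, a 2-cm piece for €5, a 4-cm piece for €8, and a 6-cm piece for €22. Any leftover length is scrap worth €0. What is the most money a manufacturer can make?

27

Consider every possible first cut. best[k] is the best of p[i]+best[k−i] over all sellable i≤k.
best[1] = 1
best[2] = 5
best[3] = 6  (first piece 1, then best[2]=5)
best[4] = 10  (first piece 2, then best[2]=5)
best[5] = 11  (first piece 1, then best[4]=10)
best[6] = 22
best[7] = 23  (first piece 1, then best[6]=22)
best[8] = 27  (first piece 2, then best[6]=22)
One optimal cutting: 6 + 2 → €27.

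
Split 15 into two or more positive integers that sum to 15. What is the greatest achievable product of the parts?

243

Fill P[k] for k=2..15: at each k try every first piece i and multiply by the better of (k−i) uncut or P[k−i].
Small cases: P[2]=1, P[3]=2, P[4]=4, P[5]=6, P[6]=9, P[7]=12, P[8]=18.
P[9] = 3*max(6,9) = 3*9 = 27
P[10] = 2*max(8,18) = 2*18 = 36
P[11] = 2*max(9,27) = 2*27 = 54
P[12] = 3*max(9,27) = 3*27 = 81
P[13] = 2*max(11,54) = 2*54 = 108
P[14] = 2*max(12,81) = 2*81 = 162
P[15] = 3*max(12,81) = 3*81 = 243
One optimal split: 3 + 3 + 3 + 3 + 3; product 3*3*3*3*3 = 243.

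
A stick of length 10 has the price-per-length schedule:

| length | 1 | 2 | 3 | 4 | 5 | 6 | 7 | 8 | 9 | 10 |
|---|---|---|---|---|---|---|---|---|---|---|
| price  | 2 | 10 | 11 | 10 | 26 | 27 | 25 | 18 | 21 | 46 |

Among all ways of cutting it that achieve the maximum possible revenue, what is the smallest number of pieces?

Consider every possible first cut. r[k] is the best of p[i]+r[k−i] over all sellable i≤k.
r[1] = 2
r[2] = max(2+2, 10+0) = 10
r[3] = max(2+10, 10+2, 11+0) = 12
r[4] = max(2+12, 10+10, 11+2, 10+0) = 20
r[5] = max(2+20, 10+12, 11+10, 10+2, 26+0) = 26
r[6] = max(2+26, 10+20, 11+12, 10+10, 26+2, 27+0) = 30
r[7] = max(2+30, 10+26, 11+20, …, 27+2, 25+0) = 36
r[8] = max(2+36, 10+30, 11+26, …, 25+2, 18+0) = 40
r[9] = max(2+40, 10+36, 11+30, …, 18+2, 21+0) = 46
r[10] = max(2+46, 10+40, 11+36, …, 21+2, 46+0) = 52
Maximum revenue is €52.
Now minimize piece count subject to staying optimal: for each k, pieces[k] = 1 + min over i with p[i]+r[k−i]=r[k] of pieces[k−i].
pieces[7] = 2
pieces[8] = 4
pieces[9] = 3
pieces[10] = 2

2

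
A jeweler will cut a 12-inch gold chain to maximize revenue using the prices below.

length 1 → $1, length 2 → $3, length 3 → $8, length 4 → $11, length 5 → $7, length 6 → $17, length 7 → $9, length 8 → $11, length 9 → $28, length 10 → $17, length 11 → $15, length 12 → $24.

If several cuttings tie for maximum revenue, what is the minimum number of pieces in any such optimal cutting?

Let r[k] be the best obtainable value from length k. For each k, try every first piece i and keep the best of price[i] + r[k−i].
r[1] = 1
r[2] = max(1+1, 3+0) = 3
r[3] = max(1+3, 3+1, 8+0) = 8
r[4] = max(1+8, 3+3, 8+1, 11+0) = 11
r[5] = max(1+11, 3+8, 8+3, 11+1, 7+0) = 12
r[6] = max(1+12, 3+11, 8+8, 11+3, 7+1, 17+0) = 17
r[7] = max(1+17, 3+12, 8+11, …, 17+1, 9+0) = 19
r[8] = max(1+19, 3+17, 8+12, …, 9+1, 11+0) = 22
r[9] = max(1+22, 3+19, 8+17, …, 11+1, 28+0) = 28
r[10] = max(1+28, 3+22, 8+19, …, 28+1, 17+0) = 29
r[11] = max(1+29, 3+28, 8+22, …, 17+1, 15+0) = 31
r[12] = max(1+31, 3+29, 8+28, …, 15+1, 24+0) = 36
Maximum revenue is $36.
Now minimize piece count subject to staying optimal: for each k, pieces[k] = 1 + min over i with p[i]+r[k−i]=r[k] of pieces[k−i].
pieces[9] = 1
pieces[10] = 2
pieces[11] = 2
pieces[12] = 2

2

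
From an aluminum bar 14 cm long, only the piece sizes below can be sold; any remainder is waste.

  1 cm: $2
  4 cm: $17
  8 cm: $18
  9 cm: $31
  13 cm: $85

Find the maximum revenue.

87

Build f[k] bottom-up: f[k] = max over allowed piece i of (p[i] + f[k−i]).
f[1] = 2
f[2] = 4  (first piece 1, then f[1]=2)
f[3] = 6  (first piece 1, then f[2]=4)
f[4] = max(2+6, 17+0) = 17
f[5] = max(2+17, 17+2) = 19
f[6] = max(2+19, 17+4) = 21
f[7] = max(2+21, 17+6) = 23
f[8] = max(2+23, 17+17, 18+0) = 34
f[9] = max(2+34, 17+19, 18+2, 31+0) = 36
f[10] = max(2+36, 17+21, 18+4, 31+2) = 38
f[11] = max(2+38, 17+23, 18+6, 31+4) = 40
f[12] = max(2+40, 17+34, 18+17, 31+6) = 51
f[13] = max(2+51, 17+36, 18+19, 31+17, 85+0) = 85
f[14] = max(2+85, 17+38, 18+21, 31+19, 85+2) = 87
One optimal cutting: 13 + 1 → $87.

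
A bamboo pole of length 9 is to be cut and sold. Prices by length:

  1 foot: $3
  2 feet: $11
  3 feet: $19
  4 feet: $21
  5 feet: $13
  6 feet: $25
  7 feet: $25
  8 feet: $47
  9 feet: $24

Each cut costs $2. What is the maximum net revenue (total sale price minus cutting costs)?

Consider every possible first cut. net[k] is the best of p[i]+net[k−i] over all sellable i≤k, charging 2 whenever i<k.
net[1] = 3
net[2] = max(3+3-2, 11+0) = 11
net[3] = max(3+11-2, 11+3-2, 19+0) = 19
net[4] = max(3+19-2, 11+11-2, 19+3-2, 21+0) = 21
net[5] = max(3+21-2, 11+19-2, 19+11-2, 21+3-2, 13+0) = 28
net[6] = max(3+28-2, 11+21-2, 19+19-2, 21+11-2, 13+3-2, 25+0) = 36
net[7] = max(3+36-2, 11+28-2, 19+21-2, …, 25+3-2, 25+0) = 38
net[8] = max(3+38-2, 11+36-2, 19+28-2, …, 25+3-2, 47+0) = 47
net[9] = max(3+47-2, 11+38-2, 19+36-2, …, 47+3-2, 24+0) = 53
One optimal plan: pieces 3 + 3 + 3 (2 cuts) → $57 − $4 = $53.

53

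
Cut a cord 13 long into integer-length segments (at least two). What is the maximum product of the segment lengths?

108

Let g[k] be the best product for length k (with at least one cut). For each first piece i, the rest contributes max(k−i, g[k−i]).
Small cases: g[2]=1, g[3]=2, g[4]=4, g[5]=6, g[6]=9.
g[7] = max(1·9, 2·6, 3·4, 4·3, 5·2, 6·1) = 12
g[8] = max(1·12, 2·9, 3·6, …, 6·2, 7·1) = 18
g[9] = max(1·18, 2·12, 3·9, …, 7·2, 8·1) = 27
g[10] = max(1·27, 2·18, 3·12, …, 8·2, 9·1) = 36
g[11] = max(1·36, 2·27, 3·18, …, 9·2, 10·1) = 54
g[12] = max(1·54, 2·36, 3·27, …, 10·2, 11·1) = 81
g[13] = max(1·81, 2·54, 3·36, …, 11·2, 12·1) = 108
One optimal split: 3 + 3 + 3 + 2 + 2; product 3·3·3·2·2 = 108.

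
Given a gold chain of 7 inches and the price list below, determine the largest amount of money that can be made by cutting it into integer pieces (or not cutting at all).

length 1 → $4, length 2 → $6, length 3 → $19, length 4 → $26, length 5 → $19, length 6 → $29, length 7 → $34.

Build r[k] bottom-up: r[k] = max over allowed piece i of (p[i] + r[k−i]).
r[1] = 4
r[2] = max(4+4, 6+0) = 8
r[3] = max(4+8, 6+4, 19+0) = 19
r[4] = max(4+19, 6+8, 19+4, 26+0) = 26
r[5] = max(4+26, 6+19, 19+8, 26+4, 19+0) = 30
r[6] = max(4+30, 6+26, 19+19, 26+8, 19+4, 29+0) = 38
r[7] = max(4+38, 6+30, 19+26, …, 29+4, 34+0) = 45
One optimal cutting: 4 + 3 → $26 + $19 = $45.

45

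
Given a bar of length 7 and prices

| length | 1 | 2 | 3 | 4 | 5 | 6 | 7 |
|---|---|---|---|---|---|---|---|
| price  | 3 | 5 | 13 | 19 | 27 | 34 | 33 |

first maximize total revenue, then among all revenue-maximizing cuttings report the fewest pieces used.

Build r[k] bottom-up: r[k] = max over allowed piece i of (p[i] + r[k−i]).
r[1] = 3
r[2] = max(3+3, 5+0) = 6
r[3] = max(3+6, 5+3, 13+0) = 13
r[4] = max(3+13, 5+6, 13+3, 19+0) = 19
r[5] = max(3+19, 5+13, 13+6, 19+3, 27+0) = 27
r[6] = max(3+27, 5+19, 13+13, 19+6, 27+3, 34+0) = 34
r[7] = max(3+34, 5+27, 13+19, …, 34+3, 33+0) = 37
Maximum revenue is $37.
Now minimize piece count subject to staying optimal: for each k, pieces[k] = 1 + min over i with p[i]+r[k−i]=r[k] of pieces[k−i].
pieces[4] = 1
pieces[5] = 1
pieces[6] = 1
pieces[7] = 2

2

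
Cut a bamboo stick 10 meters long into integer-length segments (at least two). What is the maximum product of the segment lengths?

Define f[k] = max over 1≤i<k of i · max(k−i, f[k−i]); the inner max lets the remainder stay uncut if that's better.
f[2] = 1*max(1,0) = 1*1 = 1
f[3] = 1*max(2,1) = 1*2 = 2
f[4] = 2*max(2,1) = 2*2 = 4
f[5] = 2*max(3,2) = 2*3 = 6
f[6] = 3*max(3,2) = 3*3 = 9
f[7] = 2*max(5,6) = 2*6 = 12
f[8] = 2*max(6,9) = 2*9 = 18
f[9] = 3*max(6,9) = 3*9 = 27
f[10] = 2*max(8,18) = 2*18 = 36
One optimal split: 3 + 3 + 2 + 2; product 3*3*2*2 = 36.

36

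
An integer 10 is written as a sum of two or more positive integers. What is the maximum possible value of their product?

36

Let prod[k] be the best product for length k (with at least one cut). For each first piece i, the rest contributes max(k−i, prod[k−i]).
prod[2] = 1·max(1,0) = 1·1 = 1
prod[3] = max(1·2, 2·1) = 2
prod[4] = max(1·3, 2·2, 3·1) = 4
prod[5] = max(1·4, 2·3, 3·2, 4·1) = 6
prod[6] = max(1·6, 2·4, 3·3, 4·2, 5·1) = 9
prod[7] = max(1·9, 2·6, 3·4, 4·3, 5·2, 6·1) = 12
prod[8] = max(1·12, 2·9, 3·6, …, 6·2, 7·1) = 18
prod[9] = max(1·18, 2·12, 3·9, …, 7·2, 8·1) = 27
prod[10] = max(1·27, 2·18, 3·12, …, 8·2, 9·1) = 36
One optimal split: 3 + 3 + 2 + 2; product 3·3·2·2 = 36.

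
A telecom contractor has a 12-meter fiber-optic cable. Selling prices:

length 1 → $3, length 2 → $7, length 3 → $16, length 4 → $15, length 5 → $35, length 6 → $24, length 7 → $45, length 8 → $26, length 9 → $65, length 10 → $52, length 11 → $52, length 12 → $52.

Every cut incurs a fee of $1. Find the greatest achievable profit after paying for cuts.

80

Build r[k] bottom-up: r[k] = max over allowed piece i of (p[i] + r[k−i]) − 1 per cut.
r[1] = 3
r[2] = max(3+3-1, 7+0) = 7
r[3] = max(3+7-1, 7+3-1, 16+0) = 16
r[4] = max(3+16-1, 7+7-1, 16+3-1, 15+0) = 18
r[5] = max(3+18-1, 7+16-1, 16+7-1, 15+3-1, 35+0) = 35
r[6] = max(3+35-1, 7+18-1, 16+16-1, 15+7-1, 35+3-1, 24+0) = 37
r[7] = max(3+37-1, 7+35-1, 16+18-1, …, 24+3-1, 45+0) = 45
r[8] = max(3+45-1, 7+37-1, 16+35-1, …, 45+3-1, 26+0) = 50
r[9] = max(3+50-1, 7+45-1, 16+37-1, …, 26+3-1, 65+0) = 65
r[10] = max(3+65-1, 7+50-1, 16+45-1, …, 65+3-1, 52+0) = 69
r[11] = max(3+69-1, 7+65-1, 16+50-1, …, 52+3-1, 52+0) = 71
r[12] = max(3+71-1, 7+69-1, 16+65-1, …, 52+3-1, 52+0) = 80
One optimal plan: pieces 9 + 3 (1 cut) → $81 − $1 = $80.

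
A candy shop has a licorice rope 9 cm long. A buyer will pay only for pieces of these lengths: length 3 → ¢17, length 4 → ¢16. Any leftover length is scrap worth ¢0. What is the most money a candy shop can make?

Consider every possible first cut. best[k] is the best of p[i]+best[k−i] over all sellable i≤k.
best[1] = 0
best[2] = 0
best[3] = 17
best[4] = max(17+0, 16+0) = 17
best[5] = max(17+0, 16+0) = 17
best[6] = max(17+17, 16+0) = 34
best[7] = max(17+17, 16+17) = 34
best[8] = max(17+17, 16+17) = 34
best[9] = max(17+34, 16+17) = 51
One optimal cutting: 3 + 3 + 3 → ¢51.

51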